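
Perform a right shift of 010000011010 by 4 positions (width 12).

Original: 010000011010 (decimal 1050)
Shift right by 4 positions
Drop the 4 low bits; fill with zeros on the left
Result: 000001000001 (decimal 65)
Equivalent: 1050 >> 4 = 1050 ÷ 2^4 = 65



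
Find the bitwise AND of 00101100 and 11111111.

AND: 1 only when both bits are 1
  00101100
& 11111111
----------
  00101100
Decimal: 44 & 255 = 44



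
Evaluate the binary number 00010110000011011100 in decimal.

Sum of powers of 2 for each 1-bit:
2^2 + 2^3 + 2^4 + 2^6 + 2^7 + 2^13 + 2^14 + 2^16
= 4 + 8 + 16 + 64 + 128 + 8192 + 16384 + 65536
= 90332



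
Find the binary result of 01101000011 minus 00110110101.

Method 1 - Direct subtraction (column by column from the right: bit − bit − borrow-in; if negative, add 2 and borrow 1 from the next column):
borrow: 01101111000
        01101000011
-       00110110101
-------------------
        00110001110

Method 2 - Add two's complement:
Two's complement of 00110110101: invert → 11001001010, add 1 → 11001001011
  01101000011
+ 11001001011
-------------
 100110001110  (end carry out of the top bit = 1)
Discarding the end carry: 00110001110
Decimal check:
  01101000011 = 512 + 256 + 64 + 2 + 1 = 835
  00110110101 = 256 + 128 + 32 + 16 + 4 + 1 = 437
  835 - 437 = 398, and 00110001110 = 256 + 128 + 8 + 4 + 2 = 398 ✓



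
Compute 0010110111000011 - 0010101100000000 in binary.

Method 1 - Direct subtraction (column by column from the right: bit − bit − borrow-in; if negative, add 2 and borrow 1 from the next column):
borrow: 0000010000000000
        0010110111000011
-       0010101100000000
------------------------
        0000001011000011

Method 2 - Add two's complement:
Two's complement of 0010101100000000: invert → 1101010011111111, add 1 → 1101010100000000
  0010110111000011
+ 1101010100000000
------------------
 10000001011000011  (end carry out of the top bit = 1)
Discarding the end carry: 0000001011000011
Decimal check:
  0010110111000011 = 8192 + 2048 + 1024 + 256 + 128 + 64 + 2 + 1 = 11715
  0010101100000000 = 8192 + 2048 + 512 + 256 = 11008
  11715 - 11008 = 707, and 0000001011000011 = 512 + 128 + 64 + 2 + 1 = 707 ✓



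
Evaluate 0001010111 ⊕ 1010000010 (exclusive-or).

XOR: 1 when bits differ
  0001010111
^ 1010000010
------------
  1011010101
Decimal: 87 ^ 642 = 725



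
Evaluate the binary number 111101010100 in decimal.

Sum of powers of 2 for each 1-bit:
2^2 + 2^4 + 2^6 + 2^8 + 2^9 + 2^10 + 2^11
= 4 + 16 + 64 + 256 + 512 + 1024 + 2048
= 3924



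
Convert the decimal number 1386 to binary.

Using repeated division by 2:
1386 ÷ 2 = 693 remainder 0
693 ÷ 2 = 346 remainder 1
346 ÷ 2 = 173 remainder 0
173 ÷ 2 = 86 remainder 1
86 ÷ 2 = 43 remainder 0
43 ÷ 2 = 21 remainder 1
21 ÷ 2 = 10 remainder 1
10 ÷ 2 = 5 remainder 0
5 ÷ 2 = 2 remainder 1
2 ÷ 2 = 1 remainder 0
1 ÷ 2 = 0 remainder 1
Reading remainders bottom to top: 10101101010



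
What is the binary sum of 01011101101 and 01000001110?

Add column by column from the right: bit + bit + carry-in; write the sum mod 2, carry 1 when the sum is 2 or 3.
carry:  10000011000
        01011101101
+       01000001110
-------------------
       010011111011
(the carry out of the leftmost column, 0, becomes the leading bit)
Decimal check:
  01011101101 = 512 + 128 + 64 + 32 + 8 + 4 + 1 = 749
  01000001110 = 512 + 8 + 4 + 2 = 526
  749 + 526 = 1275, and 010011111011 = 1024 + 128 + 64 + 32 + 16 + 8 + 2 + 1 = 1275 ✓



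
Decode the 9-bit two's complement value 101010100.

Binary: 101010100
Sign bit: 1 (negative)
Invert: 010101011
Add 1:  010101100
Magnitude: 010101100 = 128 + 32 + 8 + 4 = 172
Value: -172



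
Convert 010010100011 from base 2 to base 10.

Sum of powers of 2 for each 1-bit:
2^0 + 2^1 + 2^5 + 2^7 + 2^10
= 1 + 2 + 32 + 128 + 1024
= 1187



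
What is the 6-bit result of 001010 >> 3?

Original: 001010 (decimal 10)
Shift right by 3 positions
Drop the 3 low bits; fill with zeros on the left
Result: 000001 (decimal 1)
Equivalent: 10 >> 3 = 10 ÷ 2^3 = 1



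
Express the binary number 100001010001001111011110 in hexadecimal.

Group into 4-bit nibbles from right:
  1000 = 8
  0101 = 5
  0001 = 1
  0011 = 3
  1101 = D
  1110 = E
Result: 8513DE



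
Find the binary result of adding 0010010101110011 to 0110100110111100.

Add column by column from the right: bit + bit + carry-in; write the sum mod 2, carry 1 when the sum is 2 or 3.
carry:  1100001111100000
        0010010101110011
+       0110100110111100
------------------------
       01000111100101111
(the carry out of the leftmost column, 0, becomes the leading bit)
Decimal check:
  0010010101110011 = 8192 + 1024 + 256 + 64 + 32 + 16 + 2 + 1 = 9587
  0110100110111100 = 16384 + 8192 + 2048 + 256 + 128 + 32 + 16 + 8 + 4 = 27068
  9587 + 27068 = 36655, and 01000111100101111 = 32768 + 2048 + 1024 + 512 + 256 + 32 + 8 + 4 + 2 + 1 = 36655 ✓



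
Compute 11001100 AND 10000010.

AND: 1 only when both bits are 1
  11001100
& 10000010
----------
  10000000
Decimal: 204 & 130 = 128



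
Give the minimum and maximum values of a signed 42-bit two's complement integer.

For 42-bit two's complement:
Minimum: -2^41 = -2199023255552
Maximum: 2^41 - 1 = 2199023255551



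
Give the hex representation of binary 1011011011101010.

Group into 4-bit nibbles from right:
  1011 = B
  0110 = 6
  1110 = E
  1010 = A
Result: B6EA



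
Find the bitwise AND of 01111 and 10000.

AND: 1 only when both bits are 1
  01111
& 10000
-------
  00000
Decimal: 15 & 16 = 0



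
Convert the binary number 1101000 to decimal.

Sum of powers of 2 for each 1-bit:
2^3 + 2^5 + 2^6
= 8 + 32 + 64
= 104



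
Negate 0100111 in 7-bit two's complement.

Original: 0100111
Step 1 - Invert all bits: 1011000
Step 2 - Add 1: 1011001
Verification: 0100111 + 1011001 = 10000000; discarding the end carry (carry out of the top bit) leaves the 7-bit value 0000000, as required for x + (-x)



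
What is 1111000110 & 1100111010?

AND: 1 only when both bits are 1
  1111000110
& 1100111010
------------
  1100000010
Decimal: 966 & 826 = 770



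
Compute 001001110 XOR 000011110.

XOR: 1 when bits differ
  001001110
^ 000011110
-----------
  001010000
Decimal: 78 ^ 30 = 80



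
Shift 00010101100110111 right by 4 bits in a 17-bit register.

Original: 00010101100110111 (decimal 11063)
Shift right by 4 positions
Drop the 4 low bits; fill with zeros on the left
Result: 00000001010110011 (decimal 691)
Equivalent: 11063 >> 4 = 11063 ÷ 2^4 = 691



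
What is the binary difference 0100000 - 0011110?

Method 1 - Direct subtraction (column by column from the right: bit − bit − borrow-in; if negative, add 2 and borrow 1 from the next column):
borrow: 0111100
        0100000
-       0011110
---------------
        0000010

Method 2 - Add two's complement:
Two's complement of 0011110: invert → 1100001, add 1 → 1100010
  0100000
+ 1100010
---------
 10000010  (end carry out of the top bit = 1)
Discarding the end carry: 0000010
Decimal check:
  0100000 = 32
  0011110 = 16 + 8 + 4 + 2 = 30
  32 - 30 = 2, and 0000010 = 2 ✓



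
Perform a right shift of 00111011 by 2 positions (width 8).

Original: 00111011 (decimal 59)
Shift right by 2 positions
Drop the 2 low bits; fill with zeros on the left
Result: 00001110 (decimal 14)
Equivalent: 59 >> 2 = 59 ÷ 2^2 = 14



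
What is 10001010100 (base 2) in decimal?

Sum of powers of 2 for each 1-bit:
2^2 + 2^4 + 2^6 + 2^10
= 4 + 16 + 64 + 1024
= 1108



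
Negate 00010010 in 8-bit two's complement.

Original: 00010010
Step 1 - Invert all bits: 11101101
Step 2 - Add 1: 11101110
Verification: 00010010 + 11101110 = 100000000; discarding the end carry (carry out of the top bit) leaves the 8-bit value 00000000, as required for x + (-x)



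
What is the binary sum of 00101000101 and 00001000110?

Add column by column from the right: bit + bit + carry-in; write the sum mod 2, carry 1 when the sum is 2 or 3.
carry:  00010001000
        00101000101
+       00001000110
-------------------
       000110001011
(the carry out of the leftmost column, 0, becomes the leading bit)
Decimal check:
  00101000101 = 256 + 64 + 4 + 1 = 325
  00001000110 = 64 + 4 + 2 = 70
  325 + 70 = 395, and 000110001011 = 256 + 128 + 8 + 2 + 1 = 395 ✓



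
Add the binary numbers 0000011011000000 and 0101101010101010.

Add column by column from the right: bit + bit + carry-in; write the sum mod 2, carry 1 when the sum is 2 or 3.
carry:  0011110100000000
        0000011011000000
+       0101101010101010
------------------------
       00110000101101010
(the carry out of the leftmost column, 0, becomes the leading bit)
Decimal check:
  0000011011000000 = 1024 + 512 + 128 + 64 = 1728
  0101101010101010 = 16384 + 4096 + 2048 + 512 + 128 + 32 + 8 + 2 = 23210
  1728 + 23210 = 24938, and 00110000101101010 = 16384 + 8192 + 256 + 64 + 32 + 8 + 2 = 24938 ✓



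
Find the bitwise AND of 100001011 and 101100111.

AND: 1 only when both bits are 1
  100001011
& 101100111
-----------
  100000011
Decimal: 267 & 359 = 259



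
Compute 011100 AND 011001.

AND: 1 only when both bits are 1
  011100
& 011001
--------
  011000
Decimal: 28 & 25 = 24



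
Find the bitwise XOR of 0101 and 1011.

XOR: 1 when bits differ
  0101
^ 1011
------
  1110
Decimal: 5 ^ 11 = 14



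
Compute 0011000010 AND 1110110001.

AND: 1 only when both bits are 1
  0011000010
& 1110110001
------------
  0010000000
Decimal: 194 & 945 = 128



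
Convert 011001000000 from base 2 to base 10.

Sum of powers of 2 for each 1-bit:
2^6 + 2^9 + 2^10
= 64 + 512 + 1024
= 1600



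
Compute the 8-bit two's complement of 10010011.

Original (sign bit 1, negative): 10010011
Step 1 - Invert all bits: 01101100
Step 2 - Add 1: 01101101
Verification: 10010011 + 01101101 = 100000000; discarding the end carry (carry out of the top bit) leaves the 8-bit value 00000000, as required for x + (-x)



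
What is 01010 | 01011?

OR: 1 when either bit is 1
  01010
| 01011
-------
  01011
Decimal: 10 | 11 = 11



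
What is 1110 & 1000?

AND: 1 only when both bits are 1
  1110
& 1000
------
  1000
Decimal: 14 & 8 = 8



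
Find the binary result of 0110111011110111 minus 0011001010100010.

Method 1 - Direct subtraction (column by column from the right: bit − bit − borrow-in; if negative, add 2 and borrow 1 from the next column):
borrow: 0110000000000000
        0110111011110111
-       0011001010100010
------------------------
        0011110001010101

Method 2 - Add two's complement:
Two's complement of 0011001010100010: invert → 1100110101011101, add 1 → 1100110101011110
  0110111011110111
+ 1100110101011110
------------------
 10011110001010101  (end carry out of the top bit = 1)
Discarding the end carry: 0011110001010101
Decimal check:
  0110111011110111 = 16384 + 8192 + 2048 + 1024 + 512 + 128 + 64 + 32 + 16 + 4 + 2 + 1 = 28407
  0011001010100010 = 8192 + 4096 + 512 + 128 + 32 + 2 = 12962
  28407 - 12962 = 15445, and 0011110001010101 = 8192 + 4096 + 2048 + 1024 + 64 + 16 + 4 + 1 = 15445 ✓



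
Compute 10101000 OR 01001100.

OR: 1 when either bit is 1
  10101000
| 01001100
----------
  11101100
Decimal: 168 | 76 = 236



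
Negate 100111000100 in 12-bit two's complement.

Original (sign bit 1, negative): 100111000100
Step 1 - Invert all bits: 011000111011
Step 2 - Add 1: 011000111100
Verification: 100111000100 + 011000111100 = 1000000000000; discarding the end carry (carry out of the top bit) leaves the 12-bit value 000000000000, as required for x + (-x)



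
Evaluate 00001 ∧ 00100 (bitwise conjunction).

AND: 1 only when both bits are 1
  00001
& 00100
-------
  00000
Decimal: 1 & 4 = 0



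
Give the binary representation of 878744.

Using repeated division by 2:
878744 ÷ 2 = 439372 remainder 0
439372 ÷ 2 = 219686 remainder 0
219686 ÷ 2 = 109843 remainder 0
109843 ÷ 2 = 54921 remainder 1
54921 ÷ 2 = 27460 remainder 1
27460 ÷ 2 = 13730 remainder 0
13730 ÷ 2 = 6865 remainder 0
6865 ÷ 2 = 3432 remainder 1
3432 ÷ 2 = 1716 remainder 0
1716 ÷ 2 = 858 remainder 0
858 ÷ 2 = 429 remainder 0
429 ÷ 2 = 214 remainder 1
214 ÷ 2 = 107 remainder 0
107 ÷ 2 = 53 remainder 1
53 ÷ 2 = 26 remainder 1
26 ÷ 2 = 13 remainder 0
13 ÷ 2 = 6 remainder 1
6 ÷ 2 = 3 remainder 0
3 ÷ 2 = 1 remainder 1
1 ÷ 2 = 0 remainder 1
Reading remainders bottom to top: 11010110100010011000



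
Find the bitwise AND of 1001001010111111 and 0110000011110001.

AND: 1 only when both bits are 1
  1001001010111111
& 0110000011110001
------------------
  0000000010110001
Decimal: 37567 & 24817 = 177



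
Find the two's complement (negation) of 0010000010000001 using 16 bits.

Original: 0010000010000001
Step 1 - Invert all bits: 1101111101111110
Step 2 - Add 1: 1101111101111111
Verification: 0010000010000001 + 1101111101111111 = 10000000000000000; discarding the end carry (carry out of the top bit) leaves the 16-bit value 0000000000000000, as required for x + (-x)



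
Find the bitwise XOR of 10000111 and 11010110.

XOR: 1 when bits differ
  10000111
^ 11010110
----------
  01010001
Decimal: 135 ^ 214 = 81



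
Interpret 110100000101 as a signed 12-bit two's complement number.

Binary: 110100000101
Sign bit: 1 (negative)
Invert: 001011111010
Add 1:  001011111011
Magnitude: 001011111011 = 512 + 128 + 64 + 32 + 16 + 8 + 2 + 1 = 763
Value: -763



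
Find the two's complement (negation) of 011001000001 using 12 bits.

Original: 011001000001
Step 1 - Invert all bits: 100110111110
Step 2 - Add 1: 100110111111
Verification: 011001000001 + 100110111111 = 1000000000000; discarding the end carry (carry out of the top bit) leaves the 12-bit value 000000000000, as required for x + (-x)



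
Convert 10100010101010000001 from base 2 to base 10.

Sum of powers of 2 for each 1-bit:
2^0 + 2^7 + 2^9 + 2^11 + 2^13 + 2^17 + 2^19
= 1 + 128 + 512 + 2048 + 8192 + 131072 + 524288
= 666241



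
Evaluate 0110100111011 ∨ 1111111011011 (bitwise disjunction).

OR: 1 when either bit is 1
  0110100111011
| 1111111011011
---------------
  1111111111011
Decimal: 3387 | 8155 = 8187



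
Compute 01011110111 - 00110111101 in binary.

Method 1 - Direct subtraction (column by column from the right: bit − bit − borrow-in; if negative, add 2 and borrow 1 from the next column):
borrow: 01001110000
        01011110111
-       00110111101
-------------------
        00100111010

Method 2 - Add two's complement:
Two's complement of 00110111101: invert → 11001000010, add 1 → 11001000011
  01011110111
+ 11001000011
-------------
 100100111010  (end carry out of the top bit = 1)
Discarding the end carry: 00100111010
Decimal check:
  01011110111 = 512 + 128 + 64 + 32 + 16 + 4 + 2 + 1 = 759
  00110111101 = 256 + 128 + 32 + 16 + 8 + 4 + 1 = 445
  759 - 445 = 314, and 00100111010 = 256 + 32 + 16 + 8 + 2 = 314 ✓



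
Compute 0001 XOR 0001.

XOR: 1 when bits differ
  0001
^ 0001
------
  0000
Decimal: 1 ^ 1 = 0



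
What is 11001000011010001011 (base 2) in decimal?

Sum of powers of 2 for each 1-bit:
2^0 + 2^1 + 2^3 + 2^7 + 2^9 + 2^10 + 2^15 + 2^18 + 2^19
= 1 + 2 + 8 + 128 + 512 + 1024 + 32768 + 262144 + 524288
= 820875



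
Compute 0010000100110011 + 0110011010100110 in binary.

Add column by column from the right: bit + bit + carry-in; write the sum mod 2, carry 1 when the sum is 2 or 3.
carry:  1100000001001100
        0010000100110011
+       0110011010100110
------------------------
       01000011111011001
(the carry out of the leftmost column, 0, becomes the leading bit)
Decimal check:
  0010000100110011 = 8192 + 256 + 32 + 16 + 2 + 1 = 8499
  0110011010100110 = 16384 + 8192 + 1024 + 512 + 128 + 32 + 4 + 2 = 26278
  8499 + 26278 = 34777, and 01000011111011001 = 32768 + 1024 + 512 + 256 + 128 + 64 + 16 + 8 + 1 = 34777 ✓



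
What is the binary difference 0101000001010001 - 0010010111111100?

Method 1 - Direct subtraction (column by column from the right: bit − bit − borrow-in; if negative, add 2 and borrow 1 from the next column):
borrow: 0101111111111000
        0101000001010001
-       0010010111111100
------------------------
        0010101001010101

Method 2 - Add two's complement:
Two's complement of 0010010111111100: invert → 1101101000000011, add 1 → 1101101000000100
  0101000001010001
+ 1101101000000100
------------------
 10010101001010101  (end carry out of the top bit = 1)
Discarding the end carry: 0010101001010101
Decimal check:
  0101000001010001 = 16384 + 4096 + 64 + 16 + 1 = 20561
  0010010111111100 = 8192 + 1024 + 256 + 128 + 64 + 32 + 16 + 8 + 4 = 9724
  20561 - 9724 = 10837, and 0010101001010101 = 8192 + 2048 + 512 + 64 + 16 + 4 + 1 = 10837 ✓



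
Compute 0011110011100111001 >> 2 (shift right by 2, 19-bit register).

Original: 0011110011100111001 (decimal 124729)
Shift right by 2 positions
Drop the 2 low bits; fill with zeros on the left
Result: 0000111100111001110 (decimal 31182)
Equivalent: 124729 >> 2 = 124729 ÷ 2^2 = 31182



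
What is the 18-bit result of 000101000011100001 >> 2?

Original: 000101000011100001 (decimal 20705)
Shift right by 2 positions
Drop the 2 low bits; fill with zeros on the left
Result: 000001010000111000 (decimal 5176)
Equivalent: 20705 >> 2 = 20705 ÷ 2^2 = 5176



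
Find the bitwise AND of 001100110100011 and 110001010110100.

AND: 1 only when both bits are 1
  001100110100011
& 110001010110100
-----------------
  000000010100000
Decimal: 6563 & 25268 = 160



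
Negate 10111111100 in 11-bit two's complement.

Original (sign bit 1, negative): 10111111100
Step 1 - Invert all bits: 01000000011
Step 2 - Add 1: 01000000100
Verification: 10111111100 + 01000000100 = 100000000000; discarding the end carry (carry out of the top bit) leaves the 11-bit value 00000000000, as required for x + (-x)



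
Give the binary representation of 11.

Using repeated division by 2:
11 ÷ 2 = 5 remainder 1
5 ÷ 2 = 2 remainder 1
2 ÷ 2 = 1 remainder 0
1 ÷ 2 = 0 remainder 1
Reading remainders bottom to top: 1011



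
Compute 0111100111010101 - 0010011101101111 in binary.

Method 1 - Direct subtraction (column by column from the right: bit − bit − borrow-in; if negative, add 2 and borrow 1 from the next column):
borrow: 0000110011011100
        0111100111010101
-       0010011101101111
------------------------
        0101001001100110

Method 2 - Add two's complement:
Two's complement of 0010011101101111: invert → 1101100010010000, add 1 → 1101100010010001
  0111100111010101
+ 1101100010010001
------------------
 10101001001100110  (end carry out of the top bit = 1)
Discarding the end carry: 0101001001100110
Decimal check:
  0111100111010101 = 16384 + 8192 + 4096 + 2048 + 256 + 128 + 64 + 16 + 4 + 1 = 31189
  0010011101101111 = 8192 + 1024 + 512 + 256 + 64 + 32 + 8 + 4 + 2 + 1 = 10095
  31189 - 10095 = 21094, and 0101001001100110 = 16384 + 4096 + 512 + 64 + 32 + 4 + 2 = 21094 ✓



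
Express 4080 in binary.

Using repeated division by 2:
4080 ÷ 2 = 2040 remainder 0
2040 ÷ 2 = 1020 remainder 0
1020 ÷ 2 = 510 remainder 0
510 ÷ 2 = 255 remainder 0
255 ÷ 2 = 127 remainder 1
127 ÷ 2 = 63 remainder 1
63 ÷ 2 = 31 remainder 1
31 ÷ 2 = 15 remainder 1
15 ÷ 2 = 7 remainder 1
7 ÷ 2 = 3 remainder 1
3 ÷ 2 = 1 remainder 1
1 ÷ 2 = 0 remainder 1
Reading remainders bottom to top: 111111110000



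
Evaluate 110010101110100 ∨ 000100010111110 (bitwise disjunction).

OR: 1 when either bit is 1
  110010101110100
| 000100010111110
-----------------
  110110111111110
Decimal: 25972 | 2238 = 28158



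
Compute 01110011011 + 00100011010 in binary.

Add column by column from the right: bit + bit + carry-in; write the sum mod 2, carry 1 when the sum is 2 or 3.
carry:  11000110100
        01110011011
+       00100011010
-------------------
       010010110101
(the carry out of the leftmost column, 0, becomes the leading bit)
Decimal check:
  01110011011 = 512 + 256 + 128 + 16 + 8 + 2 + 1 = 923
  00100011010 = 256 + 16 + 8 + 2 = 282
  923 + 282 = 1205, and 010010110101 = 1024 + 128 + 32 + 16 + 4 + 1 = 1205 ✓



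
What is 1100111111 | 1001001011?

OR: 1 when either bit is 1
  1100111111
| 1001001011
------------
  1101111111
Decimal: 831 | 587 = 895



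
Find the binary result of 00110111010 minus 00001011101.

Method 1 - Direct subtraction (column by column from the right: bit − bit − borrow-in; if negative, add 2 and borrow 1 from the next column):
borrow: 00010111010
        00110111010
-       00001011101
-------------------
        00101011101

Method 2 - Add two's complement:
Two's complement of 00001011101: invert → 11110100010, add 1 → 11110100011
  00110111010
+ 11110100011
-------------
 100101011101  (end carry out of the top bit = 1)
Discarding the end carry: 00101011101
Decimal check:
  00110111010 = 256 + 128 + 32 + 16 + 8 + 2 = 442
  00001011101 = 64 + 16 + 8 + 4 + 1 = 93
  442 - 93 = 349, and 00101011101 = 256 + 64 + 16 + 8 + 4 + 1 = 349 ✓



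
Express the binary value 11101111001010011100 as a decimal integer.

Sum of powers of 2 for each 1-bit:
2^2 + 2^3 + 2^4 + 2^7 + 2^9 + 2^12 + 2^13 + 2^14 + 2^15 + 2^17 + 2^18 + 2^19
= 4 + 8 + 16 + 128 + 512 + 4096 + 8192 + 16384 + 32768 + 131072 + 262144 + 524288
= 979612



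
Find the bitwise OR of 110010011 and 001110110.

OR: 1 when either bit is 1
  110010011
| 001110110
-----------
  111110111
Decimal: 403 | 118 = 503



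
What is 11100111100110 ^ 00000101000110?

XOR: 1 when bits differ
  11100111100110
^ 00000101000110
----------------
  11100010100000
Decimal: 14822 ^ 326 = 14496



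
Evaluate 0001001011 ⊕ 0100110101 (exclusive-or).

XOR: 1 when bits differ
  0001001011
^ 0100110101
------------
  0101111110
Decimal: 75 ^ 309 = 382



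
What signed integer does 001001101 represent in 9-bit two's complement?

Binary: 001001101
Sign bit: 0 (non-negative)
Read directly as an unsigned value:
001001101 = 64 + 8 + 4 + 1 = 77
Value: 77



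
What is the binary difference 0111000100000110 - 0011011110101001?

Method 1 - Direct subtraction (column by column from the right: bit − bit − borrow-in; if negative, add 2 and borrow 1 from the next column):
borrow: 0111111111110010
        0111000100000110
-       0011011110101001
------------------------
        0011100101011101

Method 2 - Add two's complement:
Two's complement of 0011011110101001: invert → 1100100001010110, add 1 → 1100100001010111
  0111000100000110
+ 1100100001010111
------------------
 10011100101011101  (end carry out of the top bit = 1)
Discarding the end carry: 0011100101011101
Decimal check:
  0111000100000110 = 16384 + 8192 + 4096 + 256 + 4 + 2 = 28934
  0011011110101001 = 8192 + 4096 + 1024 + 512 + 256 + 128 + 32 + 8 + 1 = 14249
  28934 - 14249 = 14685, and 0011100101011101 = 8192 + 4096 + 2048 + 256 + 64 + 16 + 8 + 4 + 1 = 14685 ✓



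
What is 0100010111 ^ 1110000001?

XOR: 1 when bits differ
  0100010111
^ 1110000001
------------
  1010010110
Decimal: 279 ^ 897 = 662



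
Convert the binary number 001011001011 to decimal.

Sum of powers of 2 for each 1-bit:
2^0 + 2^1 + 2^3 + 2^6 + 2^7 + 2^9
= 1 + 2 + 8 + 64 + 128 + 512
= 715



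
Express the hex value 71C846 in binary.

Convert each hex digit to 4 bits:
  7 = 0111
  1 = 0001
  C = 1100
  8 = 1000
  4 = 0100
  6 = 0110
Concatenate: 011100011100100001000110



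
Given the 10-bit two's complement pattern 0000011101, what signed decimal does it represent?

Binary: 0000011101
Sign bit: 0 (non-negative)
Read directly as an unsigned value:
0000011101 = 16 + 8 + 4 + 1 = 29
Value: 29



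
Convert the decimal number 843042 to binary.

Using repeated division by 2:
843042 ÷ 2 = 421521 remainder 0
421521 ÷ 2 = 210760 remainder 1
210760 ÷ 2 = 105380 remainder 0
105380 ÷ 2 = 52690 remainder 0
52690 ÷ 2 = 26345 remainder 0
26345 ÷ 2 = 13172 remainder 1
13172 ÷ 2 = 6586 remainder 0
6586 ÷ 2 = 3293 remainder 0
3293 ÷ 2 = 1646 remainder 1
1646 ÷ 2 = 823 remainder 0
823 ÷ 2 = 411 remainder 1
411 ÷ 2 = 205 remainder 1
205 ÷ 2 = 102 remainder 1
102 ÷ 2 = 51 remainder 0
51 ÷ 2 = 25 remainder 1
25 ÷ 2 = 12 remainder 1
12 ÷ 2 = 6 remainder 0
6 ÷ 2 = 3 remainder 0
3 ÷ 2 = 1 remainder 1
1 ÷ 2 = 0 remainder 1
Reading remainders bottom to top: 11001101110100100010



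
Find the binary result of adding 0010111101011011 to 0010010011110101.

Add column by column from the right: bit + bit + carry-in; write the sum mod 2, carry 1 when the sum is 2 or 3.
carry:  0101111111111110
        0010111101011011
+       0010010011110101
------------------------
       00101010001010000
(the carry out of the leftmost column, 0, becomes the leading bit)
Decimal check:
  0010111101011011 = 8192 + 2048 + 1024 + 512 + 256 + 64 + 16 + 8 + 2 + 1 = 12123
  0010010011110101 = 8192 + 1024 + 128 + 64 + 32 + 16 + 4 + 1 = 9461
  12123 + 9461 = 21584, and 00101010001010000 = 16384 + 4096 + 1024 + 64 + 16 = 21584 ✓



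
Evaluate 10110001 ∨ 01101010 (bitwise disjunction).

OR: 1 when either bit is 1
  10110001
| 01101010
----------
  11111011
Decimal: 177 | 106 = 251



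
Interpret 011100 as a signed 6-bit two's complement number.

Binary: 011100
Sign bit: 0 (non-negative)
Read directly as an unsigned value:
011100 = 16 + 8 + 4 = 28
Value: 28



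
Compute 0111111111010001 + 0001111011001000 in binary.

Add column by column from the right: bit + bit + carry-in; write the sum mod 2, carry 1 when the sum is 2 or 3.
carry:  1111111110000000
        0111111111010001
+       0001111011001000
------------------------
       01001111010011001
(the carry out of the leftmost column, 0, becomes the leading bit)
Decimal check:
  0111111111010001 = 16384 + 8192 + 4096 + 2048 + 1024 + 512 + 256 + 128 + 64 + 16 + 1 = 32721
  0001111011001000 = 4096 + 2048 + 1024 + 512 + 128 + 64 + 8 = 7880
  32721 + 7880 = 40601, and 01001111010011001 = 32768 + 4096 + 2048 + 1024 + 512 + 128 + 16 + 8 + 1 = 40601 ✓



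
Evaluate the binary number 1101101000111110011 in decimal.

Sum of powers of 2 for each 1-bit:
2^0 + 2^1 + 2^4 + 2^5 + 2^6 + 2^7 + 2^8 + 2^12 + 2^14 + 2^15 + 2^17 + 2^18
= 1 + 2 + 16 + 32 + 64 + 128 + 256 + 4096 + 16384 + 32768 + 131072 + 262144
= 446963



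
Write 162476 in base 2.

Using repeated division by 2:
162476 ÷ 2 = 81238 remainder 0
81238 ÷ 2 = 40619 remainder 0
40619 ÷ 2 = 20309 remainder 1
20309 ÷ 2 = 10154 remainder 1
10154 ÷ 2 = 5077 remainder 0
5077 ÷ 2 = 2538 remainder 1
2538 ÷ 2 = 1269 remainder 0
1269 ÷ 2 = 634 remainder 1
634 ÷ 2 = 317 remainder 0
317 ÷ 2 = 158 remainder 1
158 ÷ 2 = 79 remainder 0
79 ÷ 2 = 39 remainder 1
39 ÷ 2 = 19 remainder 1
19 ÷ 2 = 9 remainder 1
9 ÷ 2 = 4 remainder 1
4 ÷ 2 = 2 remainder 0
2 ÷ 2 = 1 remainder 0
1 ÷ 2 = 0 remainder 1
Reading remainders bottom to top: 100111101010101100



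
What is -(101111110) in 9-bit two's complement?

Original (sign bit 1, negative): 101111110
Step 1 - Invert all bits: 010000001
Step 2 - Add 1: 010000010
Verification: 101111110 + 010000010 = 1000000000; discarding the end carry (carry out of the top bit) leaves the 9-bit value 000000000, as required for x + (-x)



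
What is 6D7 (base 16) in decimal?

Expand by place value (powers of 16):
Digit values: D = 13
6D7 = 6 × 16^2 + 13 × 16^1 + 7 × 16^0
= 6 × 256 + 13 × 16 + 7 × 1
= 1536 + 208 + 7
= 1751



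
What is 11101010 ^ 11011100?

XOR: 1 when bits differ
  11101010
^ 11011100
----------
  00110110
Decimal: 234 ^ 220 = 54



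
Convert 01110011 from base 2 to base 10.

Sum of powers of 2 for each 1-bit:
2^0 + 2^1 + 2^4 + 2^5 + 2^6
= 1 + 2 + 16 + 32 + 64
= 115



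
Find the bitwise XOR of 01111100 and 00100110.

XOR: 1 when bits differ
  01111100
^ 00100110
----------
  01011010
Decimal: 124 ^ 38 = 90



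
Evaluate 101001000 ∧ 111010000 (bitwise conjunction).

AND: 1 only when both bits are 1
  101001000
& 111010000
-----------
  101000000
Decimal: 328 & 464 = 320



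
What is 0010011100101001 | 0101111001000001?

OR: 1 when either bit is 1
  0010011100101001
| 0101111001000001
------------------
  0111111101101001
Decimal: 10025 | 24129 = 32617



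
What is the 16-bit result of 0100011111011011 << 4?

Original: 0100011111011011 (decimal 18395)
Shift left by 4 positions
Append 4 zeros on the right and drop the 4 high bits that overflow the 16-bit width
Result: 0111110110110000 (decimal 32176)
Equivalent: 18395 << 4 = 18395 × 2^4 = 294320, truncated to 16 bits = 32176



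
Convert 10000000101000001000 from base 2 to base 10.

Sum of powers of 2 for each 1-bit:
2^3 + 2^9 + 2^11 + 2^19
= 8 + 512 + 2048 + 524288
= 526856



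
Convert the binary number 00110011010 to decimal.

Sum of powers of 2 for each 1-bit:
2^1 + 2^3 + 2^4 + 2^7 + 2^8
= 2 + 8 + 16 + 128 + 256
= 410



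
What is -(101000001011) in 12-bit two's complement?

Original (sign bit 1, negative): 101000001011
Step 1 - Invert all bits: 010111110100
Step 2 - Add 1: 010111110101
Verification: 101000001011 + 010111110101 = 1000000000000; discarding the end carry (carry out of the top bit) leaves the 12-bit value 000000000000, as required for x + (-x)



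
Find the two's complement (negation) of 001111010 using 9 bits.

Original: 001111010
Step 1 - Invert all bits: 110000101
Step 2 - Add 1: 110000110
Verification: 001111010 + 110000110 = 1000000000; discarding the end carry (carry out of the top bit) leaves the 9-bit value 000000000, as required for x + (-x)



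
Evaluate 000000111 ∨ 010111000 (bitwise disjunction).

OR: 1 when either bit is 1
  000000111
| 010111000
-----------
  010111111
Decimal: 7 | 184 = 191



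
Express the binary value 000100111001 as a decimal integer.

Sum of powers of 2 for each 1-bit:
2^0 + 2^3 + 2^4 + 2^5 + 2^8
= 1 + 8 + 16 + 32 + 256
= 313



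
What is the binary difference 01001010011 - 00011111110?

Method 1 - Direct subtraction (column by column from the right: bit − bit − borrow-in; if negative, add 2 and borrow 1 from the next column):
borrow: 01111111000
        01001010011
-       00011111110
-------------------
        00101010101

Method 2 - Add two's complement:
Two's complement of 00011111110: invert → 11100000001, add 1 → 11100000010
  01001010011
+ 11100000010
-------------
 100101010101  (end carry out of the top bit = 1)
Discarding the end carry: 00101010101
Decimal check:
  01001010011 = 512 + 64 + 16 + 2 + 1 = 595
  00011111110 = 128 + 64 + 32 + 16 + 8 + 4 + 2 = 254
  595 - 254 = 341, and 00101010101 = 256 + 64 + 16 + 4 + 1 = 341 ✓



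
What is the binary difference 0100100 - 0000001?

Method 1 - Direct subtraction (column by column from the right: bit − bit − borrow-in; if negative, add 2 and borrow 1 from the next column):
borrow: 0000110
        0100100
-       0000001
---------------
        0100011

Method 2 - Add two's complement:
Two's complement of 0000001: invert → 1111110, add 1 → 1111111
  0100100
+ 1111111
---------
 10100011  (end carry out of the top bit = 1)
Discarding the end carry: 0100011
Decimal check:
  0100100 = 32 + 4 = 36
  0000001 = 1
  36 - 1 = 35, and 0100011 = 32 + 2 + 1 = 35 ✓



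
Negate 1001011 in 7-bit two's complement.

Original (sign bit 1, negative): 1001011
Step 1 - Invert all bits: 0110100
Step 2 - Add 1: 0110101
Verification: 1001011 + 0110101 = 10000000; discarding the end carry (carry out of the top bit) leaves the 7-bit value 0000000, as required for x + (-x)



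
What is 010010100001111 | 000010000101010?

OR: 1 when either bit is 1
  010010100001111
| 000010000101010
-----------------
  010010100101111
Decimal: 9487 | 1066 = 9519



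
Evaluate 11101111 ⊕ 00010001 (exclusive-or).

XOR: 1 when bits differ
  11101111
^ 00010001
----------
  11111110
Decimal: 239 ^ 17 = 254



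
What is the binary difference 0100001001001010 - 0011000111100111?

Method 1 - Direct subtraction (column by column from the right: bit − bit − borrow-in; if negative, add 2 and borrow 1 from the next column):
borrow: 0110001111001110
        0100001001001010
-       0011000111100111
------------------------
        0001000001100011

Method 2 - Add two's complement:
Two's complement of 0011000111100111: invert → 1100111000011000, add 1 → 1100111000011001
  0100001001001010
+ 1100111000011001
------------------
 10001000001100011  (end carry out of the top bit = 1)
Discarding the end carry: 0001000001100011
Decimal check:
  0100001001001010 = 16384 + 512 + 64 + 8 + 2 = 16970
  0011000111100111 = 8192 + 4096 + 256 + 128 + 64 + 32 + 4 + 2 + 1 = 12775
  16970 - 12775 = 4195, and 0001000001100011 = 4096 + 64 + 32 + 2 + 1 = 4195 ✓



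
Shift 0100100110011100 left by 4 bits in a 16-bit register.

Original: 0100100110011100 (decimal 18844)
Shift left by 4 positions
Append 4 zeros on the right and drop the 4 high bits that overflow the 16-bit width
Result: 1001100111000000 (decimal 39360)
Equivalent: 18844 << 4 = 18844 × 2^4 = 301504, truncated to 16 bits = 39360



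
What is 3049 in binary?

Using repeated division by 2:
3049 ÷ 2 = 1524 remainder 1
1524 ÷ 2 = 762 remainder 0
762 ÷ 2 = 381 remainder 0
381 ÷ 2 = 190 remainder 1
190 ÷ 2 = 95 remainder 0
95 ÷ 2 = 47 remainder 1
47 ÷ 2 = 23 remainder 1
23 ÷ 2 = 11 remainder 1
11 ÷ 2 = 5 remainder 1
5 ÷ 2 = 2 remainder 1
2 ÷ 2 = 1 remainder 0
1 ÷ 2 = 0 remainder 1
Reading remainders bottom to top: 101111101001



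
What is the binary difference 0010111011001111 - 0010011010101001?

Method 1 - Direct subtraction (column by column from the right: bit − bit − borrow-in; if negative, add 2 and borrow 1 from the next column):
borrow: 0000000001000000
        0010111011001111
-       0010011010101001
------------------------
        0000100000100110

Method 2 - Add two's complement:
Two's complement of 0010011010101001: invert → 1101100101010110, add 1 → 1101100101010111
  0010111011001111
+ 1101100101010111
------------------
 10000100000100110  (end carry out of the top bit = 1)
Discarding the end carry: 0000100000100110
Decimal check:
  0010111011001111 = 8192 + 2048 + 1024 + 512 + 128 + 64 + 8 + 4 + 2 + 1 = 11983
  0010011010101001 = 8192 + 1024 + 512 + 128 + 32 + 8 + 1 = 9897
  11983 - 9897 = 2086, and 0000100000100110 = 2048 + 32 + 4 + 2 = 2086 ✓



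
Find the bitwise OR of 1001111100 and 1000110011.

OR: 1 when either bit is 1
  1001111100
| 1000110011
------------
  1001111111
Decimal: 636 | 563 = 639



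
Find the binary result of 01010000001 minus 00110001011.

Method 1 - Direct subtraction (column by column from the right: bit − bit − borrow-in; if negative, add 2 and borrow 1 from the next column):
borrow: 01111111100
        01010000001
-       00110001011
-------------------
        00011110110

Method 2 - Add two's complement:
Two's complement of 00110001011: invert → 11001110100, add 1 → 11001110101
  01010000001
+ 11001110101
-------------
 100011110110  (end carry out of the top bit = 1)
Discarding the end carry: 00011110110
Decimal check:
  01010000001 = 512 + 128 + 1 = 641
  00110001011 = 256 + 128 + 8 + 2 + 1 = 395
  641 - 395 = 246, and 00011110110 = 128 + 64 + 32 + 16 + 4 + 2 = 246 ✓



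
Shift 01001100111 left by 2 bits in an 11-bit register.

Original: 01001100111 (decimal 615)
Shift left by 2 positions
Append 2 zeros on the right and drop the 2 high bits that overflow the 11-bit width
Result: 00110011100 (decimal 412)
Equivalent: 615 << 2 = 615 × 2^2 = 2460, truncated to 11 bits = 412



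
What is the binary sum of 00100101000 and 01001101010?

Add column by column from the right: bit + bit + carry-in; write the sum mod 2, carry 1 when the sum is 2 or 3.
carry:  00011010000
        00100101000
+       01001101010
-------------------
       001110010010
(the carry out of the leftmost column, 0, becomes the leading bit)
Decimal check:
  00100101000 = 256 + 32 + 8 = 296
  01001101010 = 512 + 64 + 32 + 8 + 2 = 618
  296 + 618 = 914, and 001110010010 = 512 + 256 + 128 + 16 + 2 = 914 ✓



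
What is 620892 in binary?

Using repeated division by 2:
620892 ÷ 2 = 310446 remainder 0
310446 ÷ 2 = 155223 remainder 0
155223 ÷ 2 = 77611 remainder 1
77611 ÷ 2 = 38805 remainder 1
38805 ÷ 2 = 19402 remainder 1
19402 ÷ 2 = 9701 remainder 0
9701 ÷ 2 = 4850 remainder 1
4850 ÷ 2 = 2425 remainder 0
2425 ÷ 2 = 1212 remainder 1
1212 ÷ 2 = 606 remainder 0
606 ÷ 2 = 303 remainder 0
303 ÷ 2 = 151 remainder 1
151 ÷ 2 = 75 remainder 1
75 ÷ 2 = 37 remainder 1
37 ÷ 2 = 18 remainder 1
18 ÷ 2 = 9 remainder 0
9 ÷ 2 = 4 remainder 1
4 ÷ 2 = 2 remainder 0
2 ÷ 2 = 1 remainder 0
1 ÷ 2 = 0 remainder 1
Reading remainders bottom to top: 10010111100101011100



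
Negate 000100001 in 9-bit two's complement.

Original: 000100001
Step 1 - Invert all bits: 111011110
Step 2 - Add 1: 111011111
Verification: 000100001 + 111011111 = 1000000000; discarding the end carry (carry out of the top bit) leaves the 9-bit value 000000000, as required for x + (-x)



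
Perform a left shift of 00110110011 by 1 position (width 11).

Original: 00110110011 (decimal 435)
Shift left by 1 position
Append 1 zero on the right
Result: 01101100110 (decimal 870)
Equivalent: 435 << 1 = 435 × 2^1 = 870



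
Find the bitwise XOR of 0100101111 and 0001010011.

XOR: 1 when bits differ
  0100101111
^ 0001010011
------------
  0101111100
Decimal: 303 ^ 83 = 380



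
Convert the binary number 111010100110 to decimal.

Sum of powers of 2 for each 1-bit:
2^1 + 2^2 + 2^5 + 2^7 + 2^9 + 2^10 + 2^11
= 2 + 4 + 32 + 128 + 512 + 1024 + 2048
= 3750



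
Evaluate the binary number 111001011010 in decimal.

Sum of powers of 2 for each 1-bit:
2^1 + 2^3 + 2^4 + 2^6 + 2^9 + 2^10 + 2^11
= 2 + 8 + 16 + 64 + 512 + 1024 + 2048
= 3674



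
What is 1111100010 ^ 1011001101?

XOR: 1 when bits differ
  1111100010
^ 1011001101
------------
  0100101111
Decimal: 994 ^ 717 = 303



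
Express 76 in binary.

Using repeated division by 2:
76 ÷ 2 = 38 remainder 0
38 ÷ 2 = 19 remainder 0
19 ÷ 2 = 9 remainder 1
9 ÷ 2 = 4 remainder 1
4 ÷ 2 = 2 remainder 0
2 ÷ 2 = 1 remainder 0
1 ÷ 2 = 0 remainder 1
Reading remainders bottom to top: 1001100



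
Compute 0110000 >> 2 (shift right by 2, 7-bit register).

Original: 0110000 (decimal 48)
Shift right by 2 positions
Drop the 2 low bits; fill with zeros on the left
Result: 0001100 (decimal 12)
Equivalent: 48 >> 2 = 48 ÷ 2^2 = 12



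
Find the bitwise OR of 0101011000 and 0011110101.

OR: 1 when either bit is 1
  0101011000
| 0011110101
------------
  0111111101
Decimal: 344 | 245 = 509



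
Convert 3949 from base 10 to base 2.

Using repeated division by 2:
3949 ÷ 2 = 1974 remainder 1
1974 ÷ 2 = 987 remainder 0
987 ÷ 2 = 493 remainder 1
493 ÷ 2 = 246 remainder 1
246 ÷ 2 = 123 remainder 0
123 ÷ 2 = 61 remainder 1
61 ÷ 2 = 30 remainder 1
30 ÷ 2 = 15 remainder 0
15 ÷ 2 = 7 remainder 1
7 ÷ 2 = 3 remainder 1
3 ÷ 2 = 1 remainder 1
1 ÷ 2 = 0 remainder 1
Reading remainders bottom to top: 111101101101



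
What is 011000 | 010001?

OR: 1 when either bit is 1
  011000
| 010001
--------
  011001
Decimal: 24 | 17 = 25



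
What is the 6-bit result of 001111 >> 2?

Original: 001111 (decimal 15)
Shift right by 2 positions
Drop the 2 low bits; fill with zeros on the left
Result: 000011 (decimal 3)
Equivalent: 15 >> 2 = 15 ÷ 2^2 = 3



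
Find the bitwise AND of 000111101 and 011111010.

AND: 1 only when both bits are 1
  000111101
& 011111010
-----------
  000111000
Decimal: 61 & 250 = 56



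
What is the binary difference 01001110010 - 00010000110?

Method 1 - Direct subtraction (column by column from the right: bit − bit − borrow-in; if negative, add 2 and borrow 1 from the next column):
borrow: 01100011000
        01001110010
-       00010000110
-------------------
        00111101100

Method 2 - Add two's complement:
Two's complement of 00010000110: invert → 11101111001, add 1 → 11101111010
  01001110010
+ 11101111010
-------------
 100111101100  (end carry out of the top bit = 1)
Discarding the end carry: 00111101100
Decimal check:
  01001110010 = 512 + 64 + 32 + 16 + 2 = 626
  00010000110 = 128 + 4 + 2 = 134
  626 - 134 = 492, and 00111101100 = 256 + 128 + 64 + 32 + 8 + 4 = 492 ✓

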